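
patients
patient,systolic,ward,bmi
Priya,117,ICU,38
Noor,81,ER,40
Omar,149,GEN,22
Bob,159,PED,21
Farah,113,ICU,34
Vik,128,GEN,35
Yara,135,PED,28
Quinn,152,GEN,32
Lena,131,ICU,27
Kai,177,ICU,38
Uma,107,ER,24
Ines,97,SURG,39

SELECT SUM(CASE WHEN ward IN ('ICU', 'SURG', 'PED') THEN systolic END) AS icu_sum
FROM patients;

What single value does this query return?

929

patient=Priya: ✓ → 117
patient=Noor: ✗
patient=Omar: ✗
patient=Bob: ✓ → 159
patient=Farah: ✓ → 113
patient=Vik: ✗
patient=Yara: ✓ → 135
patient=Quinn: ✗
patient=Lena: ✓ → 131
patient=Kai: ✓ → 177
patient=Uma: ✗
patient=Ines: ✓ → 97
icu_sum = 117 + 159 + 113 + 135 + 131 + 177 + 97 = 929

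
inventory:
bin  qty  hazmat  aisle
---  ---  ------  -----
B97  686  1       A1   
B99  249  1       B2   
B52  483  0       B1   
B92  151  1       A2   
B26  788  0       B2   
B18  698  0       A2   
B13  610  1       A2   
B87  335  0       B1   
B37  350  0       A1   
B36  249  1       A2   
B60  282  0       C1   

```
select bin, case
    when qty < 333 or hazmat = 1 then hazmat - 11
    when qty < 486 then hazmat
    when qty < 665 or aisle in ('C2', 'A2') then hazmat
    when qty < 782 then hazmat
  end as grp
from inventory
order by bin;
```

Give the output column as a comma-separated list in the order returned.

-10, 0, NULL, -10, 0, 0, -11, 0, -10, -10, -10

bin=B13: qty < 333 or hazmat = 1 → -10
bin=B18: qty < 665 or aisle in ('C2', 'A2') → 0
bin=B26: (no match → NULL) → NULL
bin=B36: qty < 333 or hazmat = 1 → -10
bin=B37: qty < 486 → 0
bin=B52: qty < 486 → 0
bin=B60: qty < 333 or hazmat = 1 → -11
bin=B87: qty < 486 → 0
bin=B92: qty < 333 or hazmat = 1 → -10
bin=B97: qty < 333 or hazmat = 1 → -10
bin=B99: qty < 333 or hazmat = 1 → -10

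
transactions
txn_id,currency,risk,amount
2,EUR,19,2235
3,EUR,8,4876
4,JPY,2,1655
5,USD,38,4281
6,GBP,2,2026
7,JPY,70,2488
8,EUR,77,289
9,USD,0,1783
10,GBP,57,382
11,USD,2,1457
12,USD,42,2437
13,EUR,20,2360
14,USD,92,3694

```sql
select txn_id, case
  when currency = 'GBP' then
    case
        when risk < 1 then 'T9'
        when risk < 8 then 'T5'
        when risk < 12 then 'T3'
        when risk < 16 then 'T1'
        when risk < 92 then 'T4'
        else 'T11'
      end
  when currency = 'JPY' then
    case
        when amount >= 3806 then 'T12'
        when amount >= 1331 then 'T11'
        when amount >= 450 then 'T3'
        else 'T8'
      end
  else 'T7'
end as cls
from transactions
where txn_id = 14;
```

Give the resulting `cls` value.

T7

txn_id = 14: currency=USD, risk=92, amount=3694.
currency='USD' → outer ELSE → T7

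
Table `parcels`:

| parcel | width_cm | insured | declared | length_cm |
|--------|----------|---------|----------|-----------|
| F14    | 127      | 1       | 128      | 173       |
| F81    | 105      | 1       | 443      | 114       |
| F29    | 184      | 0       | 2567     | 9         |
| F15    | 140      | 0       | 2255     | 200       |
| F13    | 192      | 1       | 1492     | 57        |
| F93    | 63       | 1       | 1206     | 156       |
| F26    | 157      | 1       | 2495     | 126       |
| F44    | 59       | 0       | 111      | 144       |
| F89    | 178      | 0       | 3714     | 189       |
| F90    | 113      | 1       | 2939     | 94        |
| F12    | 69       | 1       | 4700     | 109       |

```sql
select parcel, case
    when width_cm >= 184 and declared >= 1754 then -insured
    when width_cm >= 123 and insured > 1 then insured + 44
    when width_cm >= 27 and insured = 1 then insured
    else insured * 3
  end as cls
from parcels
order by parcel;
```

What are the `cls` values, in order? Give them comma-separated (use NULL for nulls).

parcel=F12: width_cm >= 27 and insured = 1 → 1
parcel=F13: width_cm >= 27 and insured = 1 → 1
parcel=F14: width_cm >= 27 and insured = 1 → 1
parcel=F15: ELSE → 0
parcel=F26: width_cm >= 27 and insured = 1 → 1
parcel=F29: width_cm >= 184 and declared >= 1754 → 0
parcel=F44: ELSE → 0
parcel=F81: width_cm >= 27 and insured = 1 → 1
parcel=F89: ELSE → 0
parcel=F90: width_cm >= 27 and insured = 1 → 1
parcel=F93: width_cm >= 27 and insured = 1 → 1

1, 1, 1, 0, 1, 0, 0, 1, 0, 1, 1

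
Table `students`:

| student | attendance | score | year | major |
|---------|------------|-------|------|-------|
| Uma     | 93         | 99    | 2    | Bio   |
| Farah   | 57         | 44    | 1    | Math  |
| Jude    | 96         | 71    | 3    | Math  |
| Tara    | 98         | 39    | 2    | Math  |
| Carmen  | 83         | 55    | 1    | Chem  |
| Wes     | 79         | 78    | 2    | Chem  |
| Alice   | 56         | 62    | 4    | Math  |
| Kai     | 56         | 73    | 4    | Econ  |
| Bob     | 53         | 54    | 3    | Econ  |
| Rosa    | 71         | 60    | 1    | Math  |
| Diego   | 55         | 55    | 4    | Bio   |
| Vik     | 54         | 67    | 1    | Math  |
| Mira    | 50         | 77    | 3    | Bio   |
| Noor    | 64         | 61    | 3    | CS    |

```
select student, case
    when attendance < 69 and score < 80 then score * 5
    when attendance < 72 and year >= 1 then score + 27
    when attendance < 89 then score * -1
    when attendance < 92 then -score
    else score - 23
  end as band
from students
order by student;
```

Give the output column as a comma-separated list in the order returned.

student=Alice: attendance < 69 and score < 80 → 310
student=Bob: attendance < 69 and score < 80 → 270
student=Carmen: attendance < 89 → -55
student=Diego: attendance < 69 and score < 80 → 275
student=Farah: attendance < 69 and score < 80 → 220
student=Jude: ELSE → 48
student=Kai: attendance < 69 and score < 80 → 365
student=Mira: attendance < 69 and score < 80 → 385
student=Noor: attendance < 69 and score < 80 → 305
student=Rosa: attendance < 72 and year >= 1 → 87
student=Tara: ELSE → 16
student=Uma: ELSE → 76
student=Vik: attendance < 69 and score < 80 → 335
student=Wes: attendance < 89 → -78

310, 270, -55, 275, 220, 48, 365, 385, 305, 87, 16, 76, 335, -78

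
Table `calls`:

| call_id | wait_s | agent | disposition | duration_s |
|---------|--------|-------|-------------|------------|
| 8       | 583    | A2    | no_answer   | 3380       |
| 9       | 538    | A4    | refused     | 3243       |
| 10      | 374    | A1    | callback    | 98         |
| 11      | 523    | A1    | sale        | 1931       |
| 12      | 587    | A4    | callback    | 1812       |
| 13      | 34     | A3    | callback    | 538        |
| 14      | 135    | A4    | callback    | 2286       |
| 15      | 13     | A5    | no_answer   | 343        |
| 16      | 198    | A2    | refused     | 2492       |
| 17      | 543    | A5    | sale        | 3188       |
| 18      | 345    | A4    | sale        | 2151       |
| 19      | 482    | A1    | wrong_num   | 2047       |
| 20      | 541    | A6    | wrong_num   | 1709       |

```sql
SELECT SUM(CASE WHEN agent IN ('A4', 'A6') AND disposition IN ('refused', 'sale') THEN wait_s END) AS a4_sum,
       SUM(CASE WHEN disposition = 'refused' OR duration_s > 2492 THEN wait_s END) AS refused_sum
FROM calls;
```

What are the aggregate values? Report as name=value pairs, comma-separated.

a4_sum=883, refused_sum=1862

[a4_sum: agent IN ('A4', 'A6') AND disposition IN ('refused', 'sale')]
call_id=8: ✗
call_id=9: ✓ → 538
call_id=10: ✗
call_id=11: ✗
call_id=12: ✗
call_id=13: ✗
call_id=14: ✗
call_id=15: ✗
call_id=16: ✗
call_id=17: ✗
call_id=18: ✓ → 345
call_id=19: ✗
call_id=20: ✗
a4_sum = 538 + 345 = 883
—
[refused_sum: disposition = 'refused' OR duration_s > 2492]
call_id=8: ✓ → 583
call_id=9: ✓ → 538
call_id=10: ✗
call_id=11: ✗
call_id=12: ✗
call_id=13: ✗
call_id=14: ✗
call_id=15: ✗
call_id=16: ✓ → 198
call_id=17: ✓ → 543
call_id=18: ✗
call_id=19: ✗
call_id=20: ✗
refused_sum = 583 + 538 + 198 + 543 = 1862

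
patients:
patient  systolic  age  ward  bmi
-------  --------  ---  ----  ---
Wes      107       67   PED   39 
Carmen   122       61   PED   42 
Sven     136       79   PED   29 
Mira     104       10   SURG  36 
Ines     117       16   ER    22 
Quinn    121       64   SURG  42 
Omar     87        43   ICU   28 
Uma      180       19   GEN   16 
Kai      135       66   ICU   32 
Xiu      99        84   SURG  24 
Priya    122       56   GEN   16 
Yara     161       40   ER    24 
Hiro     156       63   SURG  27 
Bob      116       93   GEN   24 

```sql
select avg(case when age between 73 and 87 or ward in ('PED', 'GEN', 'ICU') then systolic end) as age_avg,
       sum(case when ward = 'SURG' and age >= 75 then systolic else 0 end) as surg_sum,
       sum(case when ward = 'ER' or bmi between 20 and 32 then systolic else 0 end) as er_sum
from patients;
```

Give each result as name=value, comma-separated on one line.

[age_avg: age between 73 and 87 or ward in ('PED', 'GEN', 'ICU')]
patient=Wes: ✓ → 107
patient=Carmen: ✓ → 122
patient=Sven: ✓ → 136
patient=Mira: ✗
patient=Ines: ✗
patient=Quinn: ✗
patient=Omar: ✓ → 87
patient=Uma: ✓ → 180
patient=Kai: ✓ → 135
patient=Xiu: ✓ → 99
patient=Priya: ✓ → 122
patient=Yara: ✗
patient=Hiro: ✗
patient=Bob: ✓ → 116
age_avg = (107 + 122 + 136 + 87 + 180 + 135 + 99 + 122 + 116) / 9 = 122.6666666667
—
[surg_sum: ward = 'SURG' and age >= 75]
patient=Wes: ✗
patient=Carmen: ✗
patient=Sven: ✗
patient=Mira: ✗
patient=Ines: ✗
patient=Quinn: ✗
patient=Omar: ✗
patient=Uma: ✗
patient=Kai: ✗
patient=Xiu: ✓ → 99
patient=Priya: ✗
patient=Yara: ✗
patient=Hiro: ✗
patient=Bob: ✗
surg_sum = 99
—
[er_sum: ward = 'ER' or bmi between 20 and 32]
patient=Wes: ✗
patient=Carmen: ✗
patient=Sven: ✓ → 136
patient=Mira: ✗
patient=Ines: ✓ → 117
patient=Quinn: ✗
patient=Omar: ✓ → 87
patient=Uma: ✗
patient=Kai: ✓ → 135
patient=Xiu: ✓ → 99
patient=Priya: ✗
patient=Yara: ✓ → 161
patient=Hiro: ✓ → 156
patient=Bob: ✓ → 116
er_sum = 136 + 117 + 87 + 135 + 99 + 161 + 156 + 116 = 1007

age_avg=122.6666666667, surg_sum=99, er_sum=1007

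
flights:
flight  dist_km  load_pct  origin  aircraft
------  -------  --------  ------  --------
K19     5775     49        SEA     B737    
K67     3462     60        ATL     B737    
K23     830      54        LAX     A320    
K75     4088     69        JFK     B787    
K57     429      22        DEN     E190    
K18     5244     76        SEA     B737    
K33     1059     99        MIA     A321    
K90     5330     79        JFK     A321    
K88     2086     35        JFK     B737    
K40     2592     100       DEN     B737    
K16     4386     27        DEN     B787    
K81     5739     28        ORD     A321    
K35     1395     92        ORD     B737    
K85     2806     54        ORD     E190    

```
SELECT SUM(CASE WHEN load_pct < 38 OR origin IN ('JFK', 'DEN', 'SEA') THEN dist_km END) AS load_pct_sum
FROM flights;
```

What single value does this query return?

flight=K19: ✓ → 5775
flight=K67: ✗
flight=K23: ✗
flight=K75: ✓ → 4088
flight=K57: ✓ → 429
flight=K18: ✓ → 5244
flight=K33: ✗
flight=K90: ✓ → 5330
flight=K88: ✓ → 2086
flight=K40: ✓ → 2592
flight=K16: ✓ → 4386
flight=K81: ✓ → 5739
flight=K35: ✗
flight=K85: ✗
load_pct_sum = 5775 + 4088 + 429 + 5244 + 5330 + 2086 + 2592 + 4386 + 5739 = 35669

35669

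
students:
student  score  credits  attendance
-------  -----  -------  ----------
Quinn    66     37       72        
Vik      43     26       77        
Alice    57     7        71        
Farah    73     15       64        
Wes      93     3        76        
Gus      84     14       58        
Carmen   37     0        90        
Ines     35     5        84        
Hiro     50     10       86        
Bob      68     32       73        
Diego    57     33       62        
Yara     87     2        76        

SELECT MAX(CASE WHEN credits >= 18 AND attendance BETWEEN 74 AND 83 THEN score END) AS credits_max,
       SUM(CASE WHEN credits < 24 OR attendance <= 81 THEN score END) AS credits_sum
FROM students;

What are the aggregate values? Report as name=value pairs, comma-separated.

credits_max=43, credits_sum=750

[credits_max: credits >= 18 AND attendance BETWEEN 74 AND 83]
student=Quinn: ✗
student=Vik: ✓ → 43
student=Alice: ✗
student=Farah: ✗
student=Wes: ✗
student=Gus: ✗
student=Carmen: ✗
student=Ines: ✗
student=Hiro: ✗
student=Bob: ✗
student=Diego: ✗
student=Yara: ✗
credits_max = MAX(43) = 43
—
[credits_sum: credits < 24 OR attendance <= 81]
student=Quinn: ✓ → 66
student=Vik: ✓ → 43
student=Alice: ✓ → 57
student=Farah: ✓ → 73
student=Wes: ✓ → 93
student=Gus: ✓ → 84
student=Carmen: ✓ → 37
student=Ines: ✓ → 35
student=Hiro: ✓ → 50
student=Bob: ✓ → 68
student=Diego: ✓ → 57
student=Yara: ✓ → 87
credits_sum = 66 + 43 + 57 + 73 + 93 + 84 + 37 + 35 + 50 + 68 + 57 + 87 = 750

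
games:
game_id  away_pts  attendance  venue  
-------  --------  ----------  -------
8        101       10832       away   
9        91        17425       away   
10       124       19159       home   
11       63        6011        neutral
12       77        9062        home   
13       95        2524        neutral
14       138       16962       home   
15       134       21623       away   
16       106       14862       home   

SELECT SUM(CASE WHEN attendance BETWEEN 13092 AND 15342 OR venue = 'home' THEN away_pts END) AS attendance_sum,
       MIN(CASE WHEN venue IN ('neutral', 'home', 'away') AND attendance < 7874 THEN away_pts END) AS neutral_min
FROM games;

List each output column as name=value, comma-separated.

[attendance_sum: attendance BETWEEN 13092 AND 15342 OR venue = 'home']
game_id=8: ✗
game_id=9: ✗
game_id=10: ✓ → 124
game_id=11: ✗
game_id=12: ✓ → 77
game_id=13: ✗
game_id=14: ✓ → 138
game_id=15: ✗
game_id=16: ✓ → 106
attendance_sum = 124 + 77 + 138 + 106 = 445
—
[neutral_min: venue IN ('neutral', 'home', 'away') AND attendance < 7874]
game_id=8: ✗
game_id=9: ✗
game_id=10: ✗
game_id=11: ✓ → 63
game_id=12: ✗
game_id=13: ✓ → 95
game_id=14: ✗
game_id=15: ✗
game_id=16: ✗
neutral_min = MIN(63, 95) = 63

attendance_sum=445, neutral_min=63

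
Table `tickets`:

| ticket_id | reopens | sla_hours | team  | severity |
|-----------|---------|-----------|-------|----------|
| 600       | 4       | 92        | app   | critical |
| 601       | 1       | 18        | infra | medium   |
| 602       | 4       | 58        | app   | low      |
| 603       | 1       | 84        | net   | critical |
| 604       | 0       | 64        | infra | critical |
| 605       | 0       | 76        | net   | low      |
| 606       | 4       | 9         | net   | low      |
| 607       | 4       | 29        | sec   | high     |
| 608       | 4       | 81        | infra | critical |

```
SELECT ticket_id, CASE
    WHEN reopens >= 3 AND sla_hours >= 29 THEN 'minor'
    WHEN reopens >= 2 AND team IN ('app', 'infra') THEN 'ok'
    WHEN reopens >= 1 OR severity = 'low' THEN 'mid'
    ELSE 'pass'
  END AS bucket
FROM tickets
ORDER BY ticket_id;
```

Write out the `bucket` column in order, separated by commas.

ticket_id=600: reopens >= 3 AND sla_hours >= 29 → minor
ticket_id=601: reopens >= 1 OR severity = 'low' → mid
ticket_id=602: reopens >= 3 AND sla_hours >= 29 → minor
ticket_id=603: reopens >= 1 OR severity = 'low' → mid
ticket_id=604: ELSE → pass
ticket_id=605: reopens >= 1 OR severity = 'low' → mid
ticket_id=606: reopens >= 1 OR severity = 'low' → mid
ticket_id=607: reopens >= 3 AND sla_hours >= 29 → minor
ticket_id=608: reopens >= 3 AND sla_hours >= 29 → minor

minor, mid, minor, mid, pass, mid, mid, minor, minor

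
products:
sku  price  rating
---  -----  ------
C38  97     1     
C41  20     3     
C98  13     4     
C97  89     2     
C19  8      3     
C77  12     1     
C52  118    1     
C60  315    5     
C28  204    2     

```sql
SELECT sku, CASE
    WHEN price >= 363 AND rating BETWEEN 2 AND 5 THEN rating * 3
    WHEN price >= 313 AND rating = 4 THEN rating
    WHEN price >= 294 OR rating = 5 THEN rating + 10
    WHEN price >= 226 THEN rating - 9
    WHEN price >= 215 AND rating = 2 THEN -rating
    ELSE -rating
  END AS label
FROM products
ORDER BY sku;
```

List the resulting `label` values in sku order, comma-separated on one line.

-3, -2, -1, -3, -1, 15, -1, -2, -4

sku=C19: ELSE → -3
sku=C28: ELSE → -2
sku=C38: ELSE → -1
sku=C41: ELSE → -3
sku=C52: ELSE → -1
sku=C60: price >= 294 OR rating = 5 → 15
sku=C77: ELSE → -1
sku=C97: ELSE → -2
sku=C98: ELSE → -4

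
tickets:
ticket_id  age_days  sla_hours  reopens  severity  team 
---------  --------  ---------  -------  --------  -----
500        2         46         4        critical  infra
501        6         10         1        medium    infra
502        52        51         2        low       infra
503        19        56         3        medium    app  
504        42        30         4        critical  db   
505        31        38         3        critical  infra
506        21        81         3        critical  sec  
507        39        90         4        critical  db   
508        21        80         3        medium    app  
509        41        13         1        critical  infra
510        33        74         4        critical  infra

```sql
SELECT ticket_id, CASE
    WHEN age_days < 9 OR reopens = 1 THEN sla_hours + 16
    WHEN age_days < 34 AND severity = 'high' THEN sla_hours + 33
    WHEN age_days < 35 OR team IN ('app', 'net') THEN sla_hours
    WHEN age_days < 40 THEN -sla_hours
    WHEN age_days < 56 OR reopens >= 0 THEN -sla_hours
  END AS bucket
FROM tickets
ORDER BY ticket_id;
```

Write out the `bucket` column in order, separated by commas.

ticket_id=500: age_days < 9 OR reopens = 1 → 62
ticket_id=501: age_days < 9 OR reopens = 1 → 26
ticket_id=502: age_days < 56 OR reopens >= 0 → -51
ticket_id=503: age_days < 35 OR team IN ('app', 'net') → 56
ticket_id=504: age_days < 56 OR reopens >= 0 → -30
ticket_id=505: age_days < 35 OR team IN ('app', 'net') → 38
ticket_id=506: age_days < 35 OR team IN ('app', 'net') → 81
ticket_id=507: age_days < 40 → -90
ticket_id=508: age_days < 35 OR team IN ('app', 'net') → 80
ticket_id=509: age_days < 9 OR reopens = 1 → 29
ticket_id=510: age_days < 35 OR team IN ('app', 'net') → 74

62, 26, -51, 56, -30, 38, 81, -90, 80, 29, 74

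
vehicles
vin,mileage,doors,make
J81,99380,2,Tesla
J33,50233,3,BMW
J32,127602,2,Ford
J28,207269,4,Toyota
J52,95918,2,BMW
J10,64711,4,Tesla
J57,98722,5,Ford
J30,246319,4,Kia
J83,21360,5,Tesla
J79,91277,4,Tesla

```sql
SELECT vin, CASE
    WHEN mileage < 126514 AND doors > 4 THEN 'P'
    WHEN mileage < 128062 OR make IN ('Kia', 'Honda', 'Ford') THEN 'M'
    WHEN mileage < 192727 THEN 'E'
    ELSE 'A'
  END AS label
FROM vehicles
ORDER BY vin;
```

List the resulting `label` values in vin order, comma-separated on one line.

vin=J10: mileage < 128062 OR make IN ('Kia', 'Honda', 'Ford') → M
vin=J28: ELSE → A
vin=J30: mileage < 128062 OR make IN ('Kia', 'Honda', 'Ford') → M
vin=J32: mileage < 128062 OR make IN ('Kia', 'Honda', 'Ford') → M
vin=J33: mileage < 128062 OR make IN ('Kia', 'Honda', 'Ford') → M
vin=J52: mileage < 128062 OR make IN ('Kia', 'Honda', 'Ford') → M
vin=J57: mileage < 126514 AND doors > 4 → P
vin=J79: mileage < 128062 OR make IN ('Kia', 'Honda', 'Ford') → M
vin=J81: mileage < 128062 OR make IN ('Kia', 'Honda', 'Ford') → M
vin=J83: mileage < 126514 AND doors > 4 → P

M, A, M, M, M, M, P, M, M, P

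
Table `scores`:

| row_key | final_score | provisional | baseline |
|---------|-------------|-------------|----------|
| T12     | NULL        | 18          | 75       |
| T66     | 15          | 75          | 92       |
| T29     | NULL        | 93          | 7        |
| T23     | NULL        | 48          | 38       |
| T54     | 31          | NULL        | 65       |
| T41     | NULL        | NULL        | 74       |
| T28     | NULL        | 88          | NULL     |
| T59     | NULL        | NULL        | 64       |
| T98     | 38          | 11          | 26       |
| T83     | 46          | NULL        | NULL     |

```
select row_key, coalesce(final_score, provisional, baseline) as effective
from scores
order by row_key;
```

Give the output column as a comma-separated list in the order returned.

18, 48, 88, 93, 74, 31, 64, 15, 46, 38

row_key=T12: final_score=NULL, provisional=18 → 18
row_key=T23: final_score=NULL, provisional=48 → 48
row_key=T28: final_score=NULL, provisional=88 → 88
row_key=T29: final_score=NULL, provisional=93 → 93
row_key=T41: final_score=NULL, provisional=NULL, baseline=74 → 74
row_key=T54: final_score=31 → 31
row_key=T59: final_score=NULL, provisional=NULL, baseline=64 → 64
row_key=T66: final_score=15 → 15
row_key=T83: final_score=46 → 46
row_key=T98: final_score=38 → 38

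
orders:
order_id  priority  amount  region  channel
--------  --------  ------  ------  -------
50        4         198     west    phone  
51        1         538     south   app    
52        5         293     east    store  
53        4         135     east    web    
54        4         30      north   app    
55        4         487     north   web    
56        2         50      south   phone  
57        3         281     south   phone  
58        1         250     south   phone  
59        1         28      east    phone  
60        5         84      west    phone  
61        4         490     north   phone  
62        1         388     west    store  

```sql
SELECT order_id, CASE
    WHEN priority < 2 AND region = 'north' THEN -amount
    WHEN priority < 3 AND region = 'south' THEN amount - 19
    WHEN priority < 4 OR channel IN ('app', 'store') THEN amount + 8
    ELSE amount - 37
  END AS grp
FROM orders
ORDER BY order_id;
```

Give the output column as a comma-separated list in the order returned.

161, 519, 301, 98, 38, 450, 31, 289, 231, 36, 47, 453, 396

order_id=50: ELSE → 161
order_id=51: priority < 3 AND region = 'south' → 519
order_id=52: priority < 4 OR channel IN ('app', 'store') → 301
order_id=53: ELSE → 98
order_id=54: priority < 4 OR channel IN ('app', 'store') → 38
order_id=55: ELSE → 450
order_id=56: priority < 3 AND region = 'south' → 31
order_id=57: priority < 4 OR channel IN ('app', 'store') → 289
order_id=58: priority < 3 AND region = 'south' → 231
order_id=59: priority < 4 OR channel IN ('app', 'store') → 36
order_id=60: ELSE → 47
order_id=61: ELSE → 453
order_id=62: priority < 4 OR channel IN ('app', 'store') → 396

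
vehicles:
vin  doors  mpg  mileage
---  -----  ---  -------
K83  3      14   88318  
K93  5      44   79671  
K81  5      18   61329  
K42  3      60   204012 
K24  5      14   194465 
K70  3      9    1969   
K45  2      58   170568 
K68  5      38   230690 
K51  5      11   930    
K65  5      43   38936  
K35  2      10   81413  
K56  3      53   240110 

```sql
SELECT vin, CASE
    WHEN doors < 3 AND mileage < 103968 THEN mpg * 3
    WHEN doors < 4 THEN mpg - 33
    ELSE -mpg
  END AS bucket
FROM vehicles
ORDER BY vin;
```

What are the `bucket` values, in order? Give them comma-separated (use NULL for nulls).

vin=K24: ELSE → -14
vin=K35: doors < 3 AND mileage < 103968 → 30
vin=K42: doors < 4 → 27
vin=K45: doors < 4 → 25
vin=K51: ELSE → -11
vin=K56: doors < 4 → 20
vin=K65: ELSE → -43
vin=K68: ELSE → -38
vin=K70: doors < 4 → -24
vin=K81: ELSE → -18
vin=K83: doors < 4 → -19
vin=K93: ELSE → -44

-14, 30, 27, 25, -11, 20, -43, -38, -24, -18, -19, -44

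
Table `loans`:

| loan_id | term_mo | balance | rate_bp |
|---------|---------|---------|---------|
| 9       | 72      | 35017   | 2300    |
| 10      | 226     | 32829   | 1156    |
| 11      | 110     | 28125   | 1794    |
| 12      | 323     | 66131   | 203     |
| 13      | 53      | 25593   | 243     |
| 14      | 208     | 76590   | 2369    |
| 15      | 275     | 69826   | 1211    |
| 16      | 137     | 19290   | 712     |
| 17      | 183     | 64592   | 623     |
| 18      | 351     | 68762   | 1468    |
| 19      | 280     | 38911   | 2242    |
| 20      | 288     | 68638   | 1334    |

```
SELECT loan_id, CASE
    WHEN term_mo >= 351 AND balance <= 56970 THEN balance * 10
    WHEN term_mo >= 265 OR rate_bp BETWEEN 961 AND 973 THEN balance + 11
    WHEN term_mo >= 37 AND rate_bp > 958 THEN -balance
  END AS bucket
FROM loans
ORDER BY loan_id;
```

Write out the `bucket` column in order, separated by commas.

-35017, -32829, -28125, 66142, NULL, -76590, 69837, NULL, NULL, 68773, 38922, 68649

loan_id=9: term_mo >= 37 AND rate_bp > 958 → -35017
loan_id=10: term_mo >= 37 AND rate_bp > 958 → -32829
loan_id=11: term_mo >= 37 AND rate_bp > 958 → -28125
loan_id=12: term_mo >= 265 OR rate_bp BETWEEN 961 AND 973 → 66142
loan_id=13: (no match → NULL) → NULL
loan_id=14: term_mo >= 37 AND rate_bp > 958 → -76590
loan_id=15: term_mo >= 265 OR rate_bp BETWEEN 961 AND 973 → 69837
loan_id=16: (no match → NULL) → NULL
loan_id=17: (no match → NULL) → NULL
loan_id=18: term_mo >= 265 OR rate_bp BETWEEN 961 AND 973 → 68773
loan_id=19: term_mo >= 265 OR rate_bp BETWEEN 961 AND 973 → 38922
loan_id=20: term_mo >= 265 OR rate_bp BETWEEN 961 AND 973 → 68649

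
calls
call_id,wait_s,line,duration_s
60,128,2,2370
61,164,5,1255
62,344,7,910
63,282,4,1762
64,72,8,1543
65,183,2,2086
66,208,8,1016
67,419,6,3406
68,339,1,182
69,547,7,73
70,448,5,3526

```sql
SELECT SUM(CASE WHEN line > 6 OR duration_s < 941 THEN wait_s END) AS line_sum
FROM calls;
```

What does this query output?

call_id=60: ✗
call_id=61: ✗
call_id=62: ✓ → 344
call_id=63: ✗
call_id=64: ✓ → 72
call_id=65: ✗
call_id=66: ✓ → 208
call_id=67: ✗
call_id=68: ✓ → 339
call_id=69: ✓ → 547
call_id=70: ✗
line_sum = 344 + 72 + 208 + 339 + 547 = 1510

1510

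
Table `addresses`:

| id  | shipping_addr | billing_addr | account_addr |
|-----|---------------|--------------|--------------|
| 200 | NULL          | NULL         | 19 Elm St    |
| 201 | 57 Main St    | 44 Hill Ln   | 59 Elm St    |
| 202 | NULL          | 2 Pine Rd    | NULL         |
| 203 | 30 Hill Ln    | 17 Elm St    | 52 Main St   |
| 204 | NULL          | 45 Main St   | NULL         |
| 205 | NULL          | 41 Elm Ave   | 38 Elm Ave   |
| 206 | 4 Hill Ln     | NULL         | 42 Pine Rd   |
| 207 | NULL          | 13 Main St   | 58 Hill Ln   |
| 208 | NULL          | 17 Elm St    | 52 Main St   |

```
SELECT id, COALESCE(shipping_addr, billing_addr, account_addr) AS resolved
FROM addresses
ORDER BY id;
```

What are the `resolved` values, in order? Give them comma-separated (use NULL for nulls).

19 Elm St, 57 Main St, 2 Pine Rd, 30 Hill Ln, 45 Main St, 41 Elm Ave, 4 Hill Ln, 13 Main St, 17 Elm St

id=200: shipping_addr=NULL, billing_addr=NULL, account_addr=19 Elm St → 19 Elm St
id=201: shipping_addr=57 Main St → 57 Main St
id=202: shipping_addr=NULL, billing_addr=2 Pine Rd → 2 Pine Rd
id=203: shipping_addr=30 Hill Ln → 30 Hill Ln
id=204: shipping_addr=NULL, billing_addr=45 Main St → 45 Main St
id=205: shipping_addr=NULL, billing_addr=41 Elm Ave → 41 Elm Ave
id=206: shipping_addr=4 Hill Ln → 4 Hill Ln
id=207: shipping_addr=NULL, billing_addr=13 Main St → 13 Main St
id=208: shipping_addr=NULL, billing_addr=17 Elm St → 17 Elm St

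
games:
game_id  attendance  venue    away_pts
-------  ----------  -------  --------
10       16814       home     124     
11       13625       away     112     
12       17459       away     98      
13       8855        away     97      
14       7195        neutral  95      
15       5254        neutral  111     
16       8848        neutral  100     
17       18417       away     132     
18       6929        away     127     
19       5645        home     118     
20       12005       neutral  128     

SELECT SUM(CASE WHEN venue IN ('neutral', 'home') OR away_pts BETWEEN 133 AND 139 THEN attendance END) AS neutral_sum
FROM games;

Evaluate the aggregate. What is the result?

game_id=10: ✓ → 16814
game_id=11: ✗
game_id=12: ✗
game_id=13: ✗
game_id=14: ✓ → 7195
game_id=15: ✓ → 5254
game_id=16: ✓ → 8848
game_id=17: ✗
game_id=18: ✗
game_id=19: ✓ → 5645
game_id=20: ✓ → 12005
neutral_sum = 16814 + 7195 + 5254 + 8848 + 5645 + 12005 = 55761

55761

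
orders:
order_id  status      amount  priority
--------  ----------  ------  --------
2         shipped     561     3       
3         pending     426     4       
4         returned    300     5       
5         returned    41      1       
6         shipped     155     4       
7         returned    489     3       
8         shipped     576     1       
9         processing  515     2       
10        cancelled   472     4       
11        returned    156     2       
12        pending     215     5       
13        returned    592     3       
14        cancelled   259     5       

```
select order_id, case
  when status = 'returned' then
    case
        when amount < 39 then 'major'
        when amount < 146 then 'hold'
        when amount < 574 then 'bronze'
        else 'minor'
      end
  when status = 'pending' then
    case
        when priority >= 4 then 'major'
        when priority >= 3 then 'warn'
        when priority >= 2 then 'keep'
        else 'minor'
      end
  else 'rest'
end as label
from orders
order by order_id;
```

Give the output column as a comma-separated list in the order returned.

order_id=2: status='shipped' → outer ELSE → rest
order_id=3: status='pending' → inner[priority >= 4] → major
order_id=4: status='returned' → inner[amount < 574] → bronze
order_id=5: status='returned' → inner[amount < 146] → hold
order_id=6: status='shipped' → outer ELSE → rest
order_id=7: status='returned' → inner[amount < 574] → bronze
order_id=8: status='shipped' → outer ELSE → rest
order_id=9: status='processing' → outer ELSE → rest
order_id=10: status='cancelled' → outer ELSE → rest
order_id=11: status='returned' → inner[amount < 574] → bronze
order_id=12: status='pending' → inner[priority >= 4] → major
order_id=13: status='returned' → inner[ELSE] → minor
order_id=14: status='cancelled' → outer ELSE → rest

rest, major, bronze, hold, rest, bronze, rest, rest, rest, bronze, major, minor, rest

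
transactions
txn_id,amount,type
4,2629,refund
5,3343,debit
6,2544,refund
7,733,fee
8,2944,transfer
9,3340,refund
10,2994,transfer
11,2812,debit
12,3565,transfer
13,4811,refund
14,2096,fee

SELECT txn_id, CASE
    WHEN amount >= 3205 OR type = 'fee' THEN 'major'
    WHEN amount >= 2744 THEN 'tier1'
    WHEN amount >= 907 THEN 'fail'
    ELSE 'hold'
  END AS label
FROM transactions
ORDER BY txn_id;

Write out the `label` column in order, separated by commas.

txn_id=4: amount >= 907 → fail
txn_id=5: amount >= 3205 OR type = 'fee' → major
txn_id=6: amount >= 907 → fail
txn_id=7: amount >= 3205 OR type = 'fee' → major
txn_id=8: amount >= 2744 → tier1
txn_id=9: amount >= 3205 OR type = 'fee' → major
txn_id=10: amount >= 2744 → tier1
txn_id=11: amount >= 2744 → tier1
txn_id=12: amount >= 3205 OR type = 'fee' → major
txn_id=13: amount >= 3205 OR type = 'fee' → major
txn_id=14: amount >= 3205 OR type = 'fee' → major

fail, major, fail, major, tier1, major, tier1, tier1, major, major, major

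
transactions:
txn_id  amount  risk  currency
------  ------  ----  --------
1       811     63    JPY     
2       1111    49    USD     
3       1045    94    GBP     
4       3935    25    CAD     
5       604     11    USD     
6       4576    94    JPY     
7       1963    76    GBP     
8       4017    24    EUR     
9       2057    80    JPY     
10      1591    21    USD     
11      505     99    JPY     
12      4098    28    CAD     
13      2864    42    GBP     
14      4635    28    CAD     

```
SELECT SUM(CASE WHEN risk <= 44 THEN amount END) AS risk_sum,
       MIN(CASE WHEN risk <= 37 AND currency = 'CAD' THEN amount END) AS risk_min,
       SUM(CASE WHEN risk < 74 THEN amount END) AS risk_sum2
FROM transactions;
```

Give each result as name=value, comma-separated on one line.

risk_sum=21744, risk_min=3935, risk_sum2=23666

[risk_sum: risk <= 44]
txn_id=1: ✗
txn_id=2: ✗
txn_id=3: ✗
txn_id=4: ✓ → 3935
txn_id=5: ✓ → 604
txn_id=6: ✗
txn_id=7: ✗
txn_id=8: ✓ → 4017
txn_id=9: ✗
txn_id=10: ✓ → 1591
txn_id=11: ✗
txn_id=12: ✓ → 4098
txn_id=13: ✓ → 2864
txn_id=14: ✓ → 4635
risk_sum = 3935 + 604 + 4017 + 1591 + 4098 + 2864 + 4635 = 21744
—
[risk_min: risk <= 37 AND currency = 'CAD']
txn_id=1: ✗
txn_id=2: ✗
txn_id=3: ✗
txn_id=4: ✓ → 3935
txn_id=5: ✗
txn_id=6: ✗
txn_id=7: ✗
txn_id=8: ✗
txn_id=9: ✗
txn_id=10: ✗
txn_id=11: ✗
txn_id=12: ✓ → 4098
txn_id=13: ✗
txn_id=14: ✓ → 4635
risk_min = MIN(3935, 4098, 4635) = 3935
—
[risk_sum2: risk < 74]
txn_id=1: ✓ → 811
txn_id=2: ✓ → 1111
txn_id=3: ✗
txn_id=4: ✓ → 3935
txn_id=5: ✓ → 604
txn_id=6: ✗
txn_id=7: ✗
txn_id=8: ✓ → 4017
txn_id=9: ✗
txn_id=10: ✓ → 1591
txn_id=11: ✗
txn_id=12: ✓ → 4098
txn_id=13: ✓ → 2864
txn_id=14: ✓ → 4635
risk_sum2 = 811 + 1111 + 3935 + 604 + 4017 + 1591 + 4098 + 2864 + 4635 = 23666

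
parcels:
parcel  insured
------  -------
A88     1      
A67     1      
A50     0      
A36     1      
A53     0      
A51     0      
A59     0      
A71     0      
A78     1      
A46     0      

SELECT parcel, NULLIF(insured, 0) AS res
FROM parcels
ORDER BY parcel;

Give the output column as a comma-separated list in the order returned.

1, NULL, NULL, NULL, NULL, NULL, 1, NULL, 1, 1

parcel=A36: insured=1 vs 0: differ → 1
parcel=A46: insured=0 vs 0: equal → NULL
parcel=A50: insured=0 vs 0: equal → NULL
parcel=A51: insured=0 vs 0: equal → NULL
parcel=A53: insured=0 vs 0: equal → NULL
parcel=A59: insured=0 vs 0: equal → NULL
parcel=A67: insured=1 vs 0: differ → 1
parcel=A71: insured=0 vs 0: equal → NULL
parcel=A78: insured=1 vs 0: differ → 1
parcel=A88: insured=1 vs 0: differ → 1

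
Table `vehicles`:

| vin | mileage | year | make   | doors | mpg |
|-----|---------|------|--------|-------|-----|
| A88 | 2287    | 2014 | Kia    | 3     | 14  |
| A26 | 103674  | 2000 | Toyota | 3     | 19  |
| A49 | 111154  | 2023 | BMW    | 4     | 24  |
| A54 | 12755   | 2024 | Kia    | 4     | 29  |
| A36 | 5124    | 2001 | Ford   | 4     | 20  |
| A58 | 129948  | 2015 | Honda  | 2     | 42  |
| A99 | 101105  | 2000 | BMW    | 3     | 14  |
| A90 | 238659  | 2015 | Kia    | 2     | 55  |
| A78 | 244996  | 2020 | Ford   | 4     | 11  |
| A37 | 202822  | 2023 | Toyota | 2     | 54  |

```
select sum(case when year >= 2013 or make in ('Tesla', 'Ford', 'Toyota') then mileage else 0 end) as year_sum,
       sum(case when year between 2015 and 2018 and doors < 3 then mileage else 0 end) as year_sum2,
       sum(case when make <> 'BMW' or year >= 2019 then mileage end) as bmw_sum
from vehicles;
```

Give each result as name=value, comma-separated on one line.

year_sum=1051419, year_sum2=368607, bmw_sum=1051419

[year_sum: year >= 2013 or make in ('Tesla', 'Ford', 'Toyota')]
vin=A88: ✓ → 2287
vin=A26: ✓ → 103674
vin=A49: ✓ → 111154
vin=A54: ✓ → 12755
vin=A36: ✓ → 5124
vin=A58: ✓ → 129948
vin=A99: ✗
vin=A90: ✓ → 238659
vin=A78: ✓ → 244996
vin=A37: ✓ → 202822
year_sum = 2287 + 103674 + 111154 + 12755 + 5124 + 129948 + 238659 + 244996 + 202822 = 1051419
—
[year_sum2: year between 2015 and 2018 and doors < 3]
vin=A88: ✗
vin=A26: ✗
vin=A49: ✗
vin=A54: ✗
vin=A36: ✗
vin=A58: ✓ → 129948
vin=A99: ✗
vin=A90: ✓ → 238659
vin=A78: ✗
vin=A37: ✗
year_sum2 = 129948 + 238659 = 368607
—
[bmw_sum: make <> 'BMW' or year >= 2019]
vin=A88: ✓ → 2287
vin=A26: ✓ → 103674
vin=A49: ✓ → 111154
vin=A54: ✓ → 12755
vin=A36: ✓ → 5124
vin=A58: ✓ → 129948
vin=A99: ✗
vin=A90: ✓ → 238659
vin=A78: ✓ → 244996
vin=A37: ✓ → 202822
bmw_sum = 2287 + 103674 + 111154 + 12755 + 5124 + 129948 + 238659 + 244996 + 202822 = 1051419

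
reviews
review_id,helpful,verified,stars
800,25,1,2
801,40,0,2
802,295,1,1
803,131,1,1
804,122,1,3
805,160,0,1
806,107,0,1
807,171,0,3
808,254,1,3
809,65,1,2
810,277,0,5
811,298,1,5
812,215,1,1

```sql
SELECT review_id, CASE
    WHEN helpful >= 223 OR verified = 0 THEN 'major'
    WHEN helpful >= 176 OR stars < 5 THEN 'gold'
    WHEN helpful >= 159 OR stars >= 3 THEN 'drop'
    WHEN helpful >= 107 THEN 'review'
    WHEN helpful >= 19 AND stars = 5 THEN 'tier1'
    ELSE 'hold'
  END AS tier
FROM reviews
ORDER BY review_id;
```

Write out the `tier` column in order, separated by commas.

review_id=800: helpful >= 176 OR stars < 5 → gold
review_id=801: helpful >= 223 OR verified = 0 → major
review_id=802: helpful >= 223 OR verified = 0 → major
review_id=803: helpful >= 176 OR stars < 5 → gold
review_id=804: helpful >= 176 OR stars < 5 → gold
review_id=805: helpful >= 223 OR verified = 0 → major
review_id=806: helpful >= 223 OR verified = 0 → major
review_id=807: helpful >= 223 OR verified = 0 → major
review_id=808: helpful >= 223 OR verified = 0 → major
review_id=809: helpful >= 176 OR stars < 5 → gold
review_id=810: helpful >= 223 OR verified = 0 → major
review_id=811: helpful >= 223 OR verified = 0 → major
review_id=812: helpful >= 176 OR stars < 5 → gold

gold, major, major, gold, gold, major, major, major, major, gold, major, major, gold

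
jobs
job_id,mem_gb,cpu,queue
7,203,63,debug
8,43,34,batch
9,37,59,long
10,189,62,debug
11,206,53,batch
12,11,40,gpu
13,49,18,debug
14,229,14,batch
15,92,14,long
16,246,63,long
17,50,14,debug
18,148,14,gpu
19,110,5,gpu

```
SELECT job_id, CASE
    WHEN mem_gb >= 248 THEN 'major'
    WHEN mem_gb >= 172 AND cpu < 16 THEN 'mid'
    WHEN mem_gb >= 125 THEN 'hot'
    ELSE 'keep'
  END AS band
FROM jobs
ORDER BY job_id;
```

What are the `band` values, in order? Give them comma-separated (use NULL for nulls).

hot, keep, keep, hot, hot, keep, keep, mid, keep, hot, keep, hot, keep

job_id=7: mem_gb >= 125 → hot
job_id=8: ELSE → keep
job_id=9: ELSE → keep
job_id=10: mem_gb >= 125 → hot
job_id=11: mem_gb >= 125 → hot
job_id=12: ELSE → keep
job_id=13: ELSE → keep
job_id=14: mem_gb >= 172 AND cpu < 16 → mid
job_id=15: ELSE → keep
job_id=16: mem_gb >= 125 → hot
job_id=17: ELSE → keep
job_id=18: mem_gb >= 125 → hot
job_id=19: ELSE → keep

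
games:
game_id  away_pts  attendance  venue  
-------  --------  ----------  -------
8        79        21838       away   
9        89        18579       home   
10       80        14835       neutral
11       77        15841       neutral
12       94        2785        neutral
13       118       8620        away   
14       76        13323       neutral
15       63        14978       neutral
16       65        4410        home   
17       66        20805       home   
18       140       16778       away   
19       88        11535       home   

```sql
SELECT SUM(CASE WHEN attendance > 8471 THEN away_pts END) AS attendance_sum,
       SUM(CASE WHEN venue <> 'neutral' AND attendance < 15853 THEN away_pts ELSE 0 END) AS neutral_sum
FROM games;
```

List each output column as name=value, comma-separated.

[attendance_sum: attendance > 8471]
game_id=8: ✓ → 79
game_id=9: ✓ → 89
game_id=10: ✓ → 80
game_id=11: ✓ → 77
game_id=12: ✗
game_id=13: ✓ → 118
game_id=14: ✓ → 76
game_id=15: ✓ → 63
game_id=16: ✗
game_id=17: ✓ → 66
game_id=18: ✓ → 140
game_id=19: ✓ → 88
attendance_sum = 79 + 89 + 80 + 77 + 118 + 76 + 63 + 66 + 140 + 88 = 876
—
[neutral_sum: venue <> 'neutral' AND attendance < 15853]
game_id=8: ✗
game_id=9: ✗
game_id=10: ✗
game_id=11: ✗
game_id=12: ✗
game_id=13: ✓ → 118
game_id=14: ✗
game_id=15: ✗
game_id=16: ✓ → 65
game_id=17: ✗
game_id=18: ✗
game_id=19: ✓ → 88
neutral_sum = 118 + 65 + 88 = 271

attendance_sum=876, neutral_sum=271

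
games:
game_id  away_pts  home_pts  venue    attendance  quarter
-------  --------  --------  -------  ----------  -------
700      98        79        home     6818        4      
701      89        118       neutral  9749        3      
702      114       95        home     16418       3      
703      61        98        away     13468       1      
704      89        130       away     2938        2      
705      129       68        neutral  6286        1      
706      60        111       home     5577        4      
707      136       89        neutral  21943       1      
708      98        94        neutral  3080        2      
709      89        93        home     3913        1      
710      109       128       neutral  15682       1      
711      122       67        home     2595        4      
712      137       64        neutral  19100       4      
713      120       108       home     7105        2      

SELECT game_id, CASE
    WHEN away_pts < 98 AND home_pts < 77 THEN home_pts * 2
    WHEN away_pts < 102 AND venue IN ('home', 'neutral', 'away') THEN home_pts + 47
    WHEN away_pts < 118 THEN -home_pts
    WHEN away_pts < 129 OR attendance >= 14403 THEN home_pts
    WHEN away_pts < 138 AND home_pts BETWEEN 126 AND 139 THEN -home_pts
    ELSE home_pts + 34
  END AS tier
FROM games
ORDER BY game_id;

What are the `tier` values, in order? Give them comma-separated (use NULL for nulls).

game_id=700: away_pts < 102 AND venue IN ('home', 'neutral', 'away') → 126
game_id=701: away_pts < 102 AND venue IN ('home', 'neutral', 'away') → 165
game_id=702: away_pts < 118 → -95
game_id=703: away_pts < 102 AND venue IN ('home', 'neutral', 'away') → 145
game_id=704: away_pts < 102 AND venue IN ('home', 'neutral', 'away') → 177
game_id=705: ELSE → 102
game_id=706: away_pts < 102 AND venue IN ('home', 'neutral', 'away') → 158
game_id=707: away_pts < 129 OR attendance >= 14403 → 89
game_id=708: away_pts < 102 AND venue IN ('home', 'neutral', 'away') → 141
game_id=709: away_pts < 102 AND venue IN ('home', 'neutral', 'away') → 140
game_id=710: away_pts < 118 → -128
game_id=711: away_pts < 129 OR attendance >= 14403 → 67
game_id=712: away_pts < 129 OR attendance >= 14403 → 64
game_id=713: away_pts < 129 OR attendance >= 14403 → 108

126, 165, -95, 145, 177, 102, 158, 89, 141, 140, -128, 67, 64, 108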